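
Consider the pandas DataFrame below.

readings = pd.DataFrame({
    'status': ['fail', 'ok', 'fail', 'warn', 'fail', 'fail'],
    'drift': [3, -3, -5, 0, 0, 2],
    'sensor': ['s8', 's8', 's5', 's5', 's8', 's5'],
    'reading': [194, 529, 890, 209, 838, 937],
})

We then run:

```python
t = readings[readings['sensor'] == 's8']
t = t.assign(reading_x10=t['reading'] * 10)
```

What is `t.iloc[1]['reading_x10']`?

filter rows where sensor == 's8':
  status  drift sensor  reading
0   fail      3     s8      194
1     ok     -3     s8      529
4   fail      0     s8      838
add column reading_x10 = t['reading'] * 10:
  status  drift sensor  reading  reading_x10
0   fail      3     s8      194         1940
1     ok     -3     s8      529         5290
4   fail      0     s8      838         8380
Hence 5290.

5290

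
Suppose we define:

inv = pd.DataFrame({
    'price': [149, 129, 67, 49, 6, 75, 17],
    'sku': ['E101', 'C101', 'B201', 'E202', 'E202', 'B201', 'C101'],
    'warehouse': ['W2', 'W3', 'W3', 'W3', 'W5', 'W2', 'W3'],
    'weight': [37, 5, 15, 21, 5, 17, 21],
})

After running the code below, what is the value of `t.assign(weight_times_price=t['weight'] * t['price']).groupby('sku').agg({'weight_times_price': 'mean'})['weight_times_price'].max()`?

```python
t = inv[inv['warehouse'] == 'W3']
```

1029.0

filter rows where warehouse == 'W3':
   price   sku warehouse  weight
1    129  C101        W3       5
2     67  B201        W3      15
3     49  E202        W3      21
6     17  C101        W3      21
add column weight_times_price = t['weight'] * t['price']:
   price   sku warehouse  weight  weight_times_price
1    129  C101        W3       5                 645
2     67  B201        W3      15                1005
3     49  E202        W3      21                1029
6     17  C101        W3      21                 357
group by sku, mean of weight_times_price:
      weight_times_price
sku                     
B201              1005.0
C101               501.0
E202              1029.0
Then the max of column 'weight_times_price': 1029.0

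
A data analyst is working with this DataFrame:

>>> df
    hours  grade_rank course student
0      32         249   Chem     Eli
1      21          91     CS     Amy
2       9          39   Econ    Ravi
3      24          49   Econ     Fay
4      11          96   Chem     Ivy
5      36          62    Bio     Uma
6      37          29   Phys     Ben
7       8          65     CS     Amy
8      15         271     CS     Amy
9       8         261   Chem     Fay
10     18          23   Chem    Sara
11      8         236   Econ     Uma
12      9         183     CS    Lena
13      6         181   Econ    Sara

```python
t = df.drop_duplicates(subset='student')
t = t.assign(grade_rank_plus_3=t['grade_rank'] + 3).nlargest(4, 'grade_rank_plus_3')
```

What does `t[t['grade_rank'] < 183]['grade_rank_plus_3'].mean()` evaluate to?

96.5

drop duplicate student (keep=first):
    hours  grade_rank course student
0      32         249   Chem     Eli
1      21          91     CS     Amy
2       9          39   Econ    Ravi
3      24          49   Econ     Fay
4      11          96   Chem     Ivy
5      36          62    Bio     Uma
6      37          29   Phys     Ben
10     18          23   Chem    Sara
12      9         183     CS    Lena
add column grade_rank_plus_3 = t['grade_rank'] + 3:
    hours  grade_rank course student  grade_rank_plus_3
0      32         249   Chem     Eli                252
1      21          91     CS     Amy                 94
2       9          39   Econ    Ravi                 42
3      24          49   Econ     Fay                 52
4      11          96   Chem     Ivy                 99
5      36          62    Bio     Uma                 65
6      37          29   Phys     Ben                 32
10     18          23   Chem    Sara                 26
12      9         183     CS    Lena                186
take 4 rows with largest grade_rank_plus_3:
    hours  grade_rank course student  grade_rank_plus_3
0      32         249   Chem     Eli                252
12      9         183     CS    Lena                186
4      11          96   Chem     Ivy                 99
1      21          91     CS     Amy                 94
filter rows where grade_rank < 183:
   hours  grade_rank course student  grade_rank_plus_3
4     11          96   Chem     Ivy                 99
1     21          91     CS     Amy                 94
Reading off the mean of column 'grade_rank_plus_3', we get 96.5.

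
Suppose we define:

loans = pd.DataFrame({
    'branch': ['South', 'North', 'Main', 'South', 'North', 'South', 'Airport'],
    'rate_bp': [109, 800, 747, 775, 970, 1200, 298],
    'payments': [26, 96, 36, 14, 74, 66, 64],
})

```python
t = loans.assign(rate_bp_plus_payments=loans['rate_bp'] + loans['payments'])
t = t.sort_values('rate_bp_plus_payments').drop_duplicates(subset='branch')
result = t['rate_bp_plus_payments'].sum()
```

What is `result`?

2176

add column rate_bp_plus_payments = loans['rate_bp'] + loans['payments']:
    branch  rate_bp  payments  rate_bp_plus_payments
0    South      109        26                    135
1    North      800        96                    896
2     Main      747        36                    783
3    South      775        14                    789
4    North      970        74                   1044
5    South     1200        66                   1266
6  Airport      298        64                    362
sort by rate_bp_plus_payments:
    branch  rate_bp  payments  rate_bp_plus_payments
0    South      109        26                    135
6  Airport      298        64                    362
2     Main      747        36                    783
3    South      775        14                    789
1    North      800        96                    896
4    North      970        74                   1044
5    South     1200        66                   1266
drop duplicate branch (keep=first):
    branch  rate_bp  payments  rate_bp_plus_payments
0    South      109        26                    135
6  Airport      298        64                    362
2     Main      747        36                    783
1    North      800        96                    896
The sum of column 'rate_bp_plus_payments' is 2176.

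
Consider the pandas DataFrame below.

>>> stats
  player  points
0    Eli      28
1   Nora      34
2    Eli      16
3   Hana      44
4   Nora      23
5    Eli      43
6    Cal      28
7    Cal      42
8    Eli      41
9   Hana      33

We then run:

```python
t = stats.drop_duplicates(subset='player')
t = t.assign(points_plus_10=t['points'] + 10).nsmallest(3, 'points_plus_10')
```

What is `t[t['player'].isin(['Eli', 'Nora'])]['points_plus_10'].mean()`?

41.0

drop duplicate player (keep=first):
  player  points
0    Eli      28
1   Nora      34
3   Hana      44
6    Cal      28
add column points_plus_10 = t['points'] + 10:
  player  points  points_plus_10
0    Eli      28              38
1   Nora      34              44
3   Hana      44              54
6    Cal      28              38
take 3 rows with smallest points_plus_10:
  player  points  points_plus_10
0    Eli      28              38
6    Cal      28              38
1   Nora      34              44
filter rows where player in ['Eli', 'Nora']:
  player  points  points_plus_10
0    Eli      28              38
1   Nora      34              44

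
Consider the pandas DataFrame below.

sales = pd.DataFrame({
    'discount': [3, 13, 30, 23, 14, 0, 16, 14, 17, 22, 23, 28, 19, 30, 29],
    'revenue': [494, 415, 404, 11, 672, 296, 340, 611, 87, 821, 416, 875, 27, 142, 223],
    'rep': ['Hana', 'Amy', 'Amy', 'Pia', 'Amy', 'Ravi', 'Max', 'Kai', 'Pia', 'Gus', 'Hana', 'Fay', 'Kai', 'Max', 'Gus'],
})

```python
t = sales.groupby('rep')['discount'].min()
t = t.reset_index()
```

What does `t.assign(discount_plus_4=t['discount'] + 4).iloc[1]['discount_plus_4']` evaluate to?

32

group by rep, min of discount:
rep
Amy     13
Fay     28
Gus     22
Hana     3
Kai     14
Max     16
Pia     17
Ravi     0
Name: discount, dtype: int64
reset_index():
    rep  discount
0   Amy        13
1   Fay        28
2   Gus        22
3  Hana         3
4   Kai        14
5   Max        16
6   Pia        17
7  Ravi         0
add column discount_plus_4 = t['discount'] + 4:
    rep  discount  discount_plus_4
0   Amy        13               17
1   Fay        28               32
2   Gus        22               26
3  Hana         3                7
4   Kai        14               18
5   Max        16               20
6   Pia        17               21
7  Ravi         0                4
Taking the value at position 1, column 'discount_plus_4' gives 32.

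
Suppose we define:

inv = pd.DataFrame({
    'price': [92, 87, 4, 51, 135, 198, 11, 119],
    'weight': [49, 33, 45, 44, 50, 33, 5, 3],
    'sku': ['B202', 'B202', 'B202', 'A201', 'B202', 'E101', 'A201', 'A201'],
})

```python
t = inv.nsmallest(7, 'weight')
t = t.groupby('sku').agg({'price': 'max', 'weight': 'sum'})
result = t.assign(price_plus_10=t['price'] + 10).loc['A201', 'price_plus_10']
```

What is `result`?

take 7 rows with smallest weight:
   price  weight   sku
7    119       3  A201
6     11       5  A201
1     87      33  B202
5    198      33  E101
3     51      44  A201
2      4      45  B202
0     92      49  B202
group by sku: max(price), sum(weight):
      price  weight
sku                
A201    119      52
B202     92     127
E101    198      33
add column price_plus_10 = t['price'] + 10:
      price  weight  price_plus_10
sku                               
A201    119      52            129
B202     92     127            102
E101    198      33            208
Reading off the value at row 'A201', column 'price_plus_10', we get 129.

129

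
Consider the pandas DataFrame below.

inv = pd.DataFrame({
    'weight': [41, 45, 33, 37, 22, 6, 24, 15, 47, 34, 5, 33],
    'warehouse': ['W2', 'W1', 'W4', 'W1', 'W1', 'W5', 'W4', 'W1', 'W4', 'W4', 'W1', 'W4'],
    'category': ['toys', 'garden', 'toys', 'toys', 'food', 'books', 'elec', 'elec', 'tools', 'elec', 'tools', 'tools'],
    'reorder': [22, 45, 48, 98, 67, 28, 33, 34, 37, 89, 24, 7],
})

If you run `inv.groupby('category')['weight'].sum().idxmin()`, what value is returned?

group by category, sum of weight:
category
books       6
elec       73
food       22
garden     45
tools      85
toys      111
Name: weight, dtype: int64
label with the smallest value → books

books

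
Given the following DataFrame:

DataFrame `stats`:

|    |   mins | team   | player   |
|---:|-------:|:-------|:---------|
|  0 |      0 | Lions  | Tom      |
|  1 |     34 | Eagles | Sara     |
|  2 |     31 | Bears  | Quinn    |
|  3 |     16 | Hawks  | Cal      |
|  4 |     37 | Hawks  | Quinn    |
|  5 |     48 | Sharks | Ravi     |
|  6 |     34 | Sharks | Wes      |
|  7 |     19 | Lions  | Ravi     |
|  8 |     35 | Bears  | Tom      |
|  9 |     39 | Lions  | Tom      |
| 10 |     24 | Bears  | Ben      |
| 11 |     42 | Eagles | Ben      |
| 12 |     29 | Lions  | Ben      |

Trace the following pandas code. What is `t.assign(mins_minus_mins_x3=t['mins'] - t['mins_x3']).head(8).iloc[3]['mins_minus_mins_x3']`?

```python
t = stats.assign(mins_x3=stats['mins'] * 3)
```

-32

add column mins_x3 = stats['mins'] * 3:
    mins    team player  mins_x3
0      0   Lions    Tom        0
1     34  Eagles   Sara      102
2     31   Bears  Quinn       93
3     16   Hawks    Cal       48
4     37   Hawks  Quinn      111
5     48  Sharks   Ravi      144
6     34  Sharks    Wes      102
7     19   Lions   Ravi       57
8     35   Bears    Tom      105
9     39   Lions    Tom      117
10    24   Bears    Ben       72
11    42  Eagles    Ben      126
12    29   Lions    Ben       87
add column mins_minus_mins_x3 = t['mins'] - t['mins_x3']:
    mins    team player  mins_x3  mins_minus_mins_x3
0      0   Lions    Tom        0                   0
1     34  Eagles   Sara      102                 -68
2     31   Bears  Quinn       93                 -62
3     16   Hawks    Cal       48                 -32
4     37   Hawks  Quinn      111                 -74
5     48  Sharks   Ravi      144                 -96
6     34  Sharks    Wes      102                 -68
7     19   Lions   Ravi       57                 -38
8     35   Bears    Tom      105                 -70
9     39   Lions    Tom      117                 -78
10    24   Bears    Ben       72                 -48
11    42  Eagles    Ben      126                 -84
12    29   Lions    Ben       87                 -58
take first 8 rows:
   mins    team player  mins_x3  mins_minus_mins_x3
0     0   Lions    Tom        0                   0
1    34  Eagles   Sara      102                 -68
2    31   Bears  Quinn       93                 -62
3    16   Hawks    Cal       48                 -32
4    37   Hawks  Quinn      111                 -74
5    48  Sharks   Ravi      144                 -96
6    34  Sharks    Wes      102                 -68
7    19   Lions   Ravi       57                 -38
Hence -32.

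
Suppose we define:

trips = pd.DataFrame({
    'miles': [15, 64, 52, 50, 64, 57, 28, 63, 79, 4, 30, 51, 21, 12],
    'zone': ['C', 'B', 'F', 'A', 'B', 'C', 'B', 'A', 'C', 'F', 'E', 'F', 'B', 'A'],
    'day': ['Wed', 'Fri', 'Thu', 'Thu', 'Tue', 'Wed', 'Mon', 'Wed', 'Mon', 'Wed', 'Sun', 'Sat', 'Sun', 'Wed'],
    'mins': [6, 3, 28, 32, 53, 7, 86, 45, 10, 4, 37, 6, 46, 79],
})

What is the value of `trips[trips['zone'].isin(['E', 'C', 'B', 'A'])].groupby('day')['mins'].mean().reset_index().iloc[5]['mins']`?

filter rows where zone in ['E', 'C', 'B', 'A']:
    miles zone  day  mins
0      15    C  Wed     6
1      64    B  Fri     3
3      50    A  Thu    32
4      64    B  Tue    53
5      57    C  Wed     7
6      28    B  Mon    86
7      63    A  Wed    45
8      79    C  Mon    10
10     30    E  Sun    37
12     21    B  Sun    46
13     12    A  Wed    79
group by day, mean of mins:
day
Fri     3.00
Mon    48.00
Sun    41.50
Thu    32.00
Tue    53.00
Wed    34.25
Name: mins, dtype: float64
reset_index():
   day   mins
0  Fri   3.00
1  Mon  48.00
2  Sun  41.50
3  Thu  32.00
4  Tue  53.00
5  Wed  34.25
The value at position 5, column 'mins' is 34.25.

34.25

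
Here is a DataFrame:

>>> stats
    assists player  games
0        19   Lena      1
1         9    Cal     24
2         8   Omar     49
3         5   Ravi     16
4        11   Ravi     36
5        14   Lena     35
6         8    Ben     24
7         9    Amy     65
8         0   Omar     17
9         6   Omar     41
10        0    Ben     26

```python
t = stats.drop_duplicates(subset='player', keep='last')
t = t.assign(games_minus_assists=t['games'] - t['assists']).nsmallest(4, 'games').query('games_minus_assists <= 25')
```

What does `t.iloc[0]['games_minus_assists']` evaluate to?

drop duplicate player (keep=last):
    assists player  games
1         9    Cal     24
4        11   Ravi     36
5        14   Lena     35
7         9    Amy     65
9         6   Omar     41
10        0    Ben     26
add column games_minus_assists = t['games'] - t['assists']:
    assists player  games  games_minus_assists
1         9    Cal     24                   15
4        11   Ravi     36                   25
5        14   Lena     35                   21
7         9    Amy     65                   56
9         6   Omar     41                   35
10        0    Ben     26                   26
take 4 rows with smallest games:
    assists player  games  games_minus_assists
1         9    Cal     24                   15
10        0    Ben     26                   26
5        14   Lena     35                   21
4        11   Ravi     36                   25
filter rows where games_minus_assists <= 25:
   assists player  games  games_minus_assists
1        9    Cal     24                   15
5       14   Lena     35                   21
4       11   Ravi     36                   25
Then the value at position 0, column 'games_minus_assists': 15

15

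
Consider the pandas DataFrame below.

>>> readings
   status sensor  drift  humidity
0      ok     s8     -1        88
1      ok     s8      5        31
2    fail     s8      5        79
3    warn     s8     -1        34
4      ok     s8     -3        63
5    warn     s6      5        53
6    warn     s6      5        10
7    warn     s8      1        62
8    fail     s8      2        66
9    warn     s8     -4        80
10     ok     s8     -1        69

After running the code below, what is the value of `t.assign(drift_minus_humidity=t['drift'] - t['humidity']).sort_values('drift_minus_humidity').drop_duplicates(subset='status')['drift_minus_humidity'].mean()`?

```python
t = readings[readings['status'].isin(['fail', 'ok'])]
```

filter rows where status in ['fail', 'ok']:
   status sensor  drift  humidity
0      ok     s8     -1        88
1      ok     s8      5        31
2    fail     s8      5        79
4      ok     s8     -3        63
8    fail     s8      2        66
10     ok     s8     -1        69
add column drift_minus_humidity = t['drift'] - t['humidity']:
   status sensor  drift  humidity  drift_minus_humidity
0      ok     s8     -1        88                   -89
1      ok     s8      5        31                   -26
2    fail     s8      5        79                   -74
4      ok     s8     -3        63                   -66
8    fail     s8      2        66                   -64
10     ok     s8     -1        69                   -70
sort by drift_minus_humidity:
   status sensor  drift  humidity  drift_minus_humidity
0      ok     s8     -1        88                   -89
2    fail     s8      5        79                   -74
10     ok     s8     -1        69                   -70
4      ok     s8     -3        63                   -66
8    fail     s8      2        66                   -64
1      ok     s8      5        31                   -26
drop duplicate status (keep=first):
  status sensor  drift  humidity  drift_minus_humidity
0     ok     s8     -1        88                   -89
2   fail     s8      5        79                   -74
Reading off the mean of column 'drift_minus_humidity', we get -81.5.

-81.5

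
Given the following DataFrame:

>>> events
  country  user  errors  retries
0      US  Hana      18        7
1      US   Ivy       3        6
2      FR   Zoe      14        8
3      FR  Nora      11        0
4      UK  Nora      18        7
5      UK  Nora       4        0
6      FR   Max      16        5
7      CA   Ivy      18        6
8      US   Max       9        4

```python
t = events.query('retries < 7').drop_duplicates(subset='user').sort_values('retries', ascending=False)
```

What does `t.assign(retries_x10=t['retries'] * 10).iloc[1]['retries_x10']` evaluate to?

filter rows where retries < 7:
  country  user  errors  retries
1      US   Ivy       3        6
3      FR  Nora      11        0
5      UK  Nora       4        0
6      FR   Max      16        5
7      CA   Ivy      18        6
8      US   Max       9        4
drop duplicate user (keep=first):
  country  user  errors  retries
1      US   Ivy       3        6
3      FR  Nora      11        0
6      FR   Max      16        5
sort by retries descending:
  country  user  errors  retries
1      US   Ivy       3        6
6      FR   Max      16        5
3      FR  Nora      11        0
add column retries_x10 = t['retries'] * 10:
  country  user  errors  retries  retries_x10
1      US   Ivy       3        6           60
6      FR   Max      16        5           50
3      FR  Nora      11        0            0
Then the value at position 1, column 'retries_x10': 50

50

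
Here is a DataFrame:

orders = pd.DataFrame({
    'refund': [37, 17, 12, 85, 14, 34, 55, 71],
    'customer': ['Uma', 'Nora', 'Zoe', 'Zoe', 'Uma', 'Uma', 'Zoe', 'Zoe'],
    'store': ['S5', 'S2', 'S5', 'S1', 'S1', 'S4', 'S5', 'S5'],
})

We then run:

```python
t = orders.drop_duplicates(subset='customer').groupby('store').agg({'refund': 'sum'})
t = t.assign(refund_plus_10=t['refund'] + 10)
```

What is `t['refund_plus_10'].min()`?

drop duplicate customer (keep=first):
   refund customer store
0      37      Uma    S5
1      17     Nora    S2
2      12      Zoe    S5
group by store, sum of refund:
       refund
store        
S2         17
S5         49
add column refund_plus_10 = t['refund'] + 10:
       refund  refund_plus_10
store                        
S2         17              27
S5         49              59
Reading off the min of column 'refund_plus_10', we get 27.

27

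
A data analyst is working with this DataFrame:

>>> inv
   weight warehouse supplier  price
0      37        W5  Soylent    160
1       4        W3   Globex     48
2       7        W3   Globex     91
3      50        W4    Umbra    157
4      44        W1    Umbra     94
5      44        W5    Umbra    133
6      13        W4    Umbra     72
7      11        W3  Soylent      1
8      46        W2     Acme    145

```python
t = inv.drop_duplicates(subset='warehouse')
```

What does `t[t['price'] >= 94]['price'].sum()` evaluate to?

drop duplicate warehouse (keep=first):
   weight warehouse supplier  price
0      37        W5  Soylent    160
1       4        W3   Globex     48
3      50        W4    Umbra    157
4      44        W1    Umbra     94
8      46        W2     Acme    145
filter rows where price >= 94:
   weight warehouse supplier  price
0      37        W5  Soylent    160
3      50        W4    Umbra    157
4      44        W1    Umbra     94
8      46        W2     Acme    145

556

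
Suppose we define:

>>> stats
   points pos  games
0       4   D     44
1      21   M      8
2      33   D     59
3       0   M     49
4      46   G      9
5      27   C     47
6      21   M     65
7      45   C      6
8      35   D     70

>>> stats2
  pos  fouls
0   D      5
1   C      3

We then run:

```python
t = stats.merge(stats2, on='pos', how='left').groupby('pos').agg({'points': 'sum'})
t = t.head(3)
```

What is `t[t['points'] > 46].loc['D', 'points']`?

merge on 'pos' (how='left') → 9 rows:
   points pos  games  fouls
0       4   D     44    5.0
1      21   M      8    NaN
2      33   D     59    5.0
3       0   M     49    NaN
4      46   G      9    NaN
5      27   C     47    3.0
6      21   M     65    NaN
7      45   C      6    3.0
8      35   D     70    5.0
group by pos, sum of points:
     points
pos        
C        72
D        72
G        46
M        42
take first 3 rows:
     points
pos        
C        72
D        72
G        46
filter rows where points > 46:
     points
pos        
C        72
D        72
Reading off the value at row 'D', column 'points', we get 72.

72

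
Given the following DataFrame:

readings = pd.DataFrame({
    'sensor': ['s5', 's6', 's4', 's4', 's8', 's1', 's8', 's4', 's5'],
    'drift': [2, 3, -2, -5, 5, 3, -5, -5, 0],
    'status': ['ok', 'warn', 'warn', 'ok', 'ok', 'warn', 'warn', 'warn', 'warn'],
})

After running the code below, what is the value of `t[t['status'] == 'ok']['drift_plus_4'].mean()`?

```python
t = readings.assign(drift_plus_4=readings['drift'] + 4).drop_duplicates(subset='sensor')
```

7.5

add column drift_plus_4 = readings['drift'] + 4:
  sensor  drift status  drift_plus_4
0     s5      2     ok             6
1     s6      3   warn             7
2     s4     -2   warn             2
3     s4     -5     ok            -1
4     s8      5     ok             9
5     s1      3   warn             7
6     s8     -5   warn            -1
7     s4     -5   warn            -1
8     s5      0   warn             4
drop duplicate sensor (keep=first):
  sensor  drift status  drift_plus_4
0     s5      2     ok             6
1     s6      3   warn             7
2     s4     -2   warn             2
4     s8      5     ok             9
5     s1      3   warn             7
filter rows where status == 'ok':
  sensor  drift status  drift_plus_4
0     s5      2     ok             6
4     s8      5     ok             9
Hence 7.5.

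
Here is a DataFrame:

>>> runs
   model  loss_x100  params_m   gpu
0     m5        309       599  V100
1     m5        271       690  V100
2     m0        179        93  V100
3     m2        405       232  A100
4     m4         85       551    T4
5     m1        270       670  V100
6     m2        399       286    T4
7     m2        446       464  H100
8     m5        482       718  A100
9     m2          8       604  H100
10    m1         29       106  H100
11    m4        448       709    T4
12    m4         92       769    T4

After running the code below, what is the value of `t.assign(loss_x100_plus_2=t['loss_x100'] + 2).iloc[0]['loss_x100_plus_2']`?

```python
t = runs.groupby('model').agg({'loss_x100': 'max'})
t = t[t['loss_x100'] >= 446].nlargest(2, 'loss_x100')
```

group by model, max of loss_x100:
       loss_x100
model           
m0           179
m1           270
m2           446
m4           448
m5           482
filter rows where loss_x100 >= 446:
       loss_x100
model           
m2           446
m4           448
m5           482
take 2 rows with largest loss_x100:
       loss_x100
model           
m5           482
m4           448
add column loss_x100_plus_2 = t['loss_x100'] + 2:
       loss_x100  loss_x100_plus_2
model                             
m5           482               484
m4           448               450

484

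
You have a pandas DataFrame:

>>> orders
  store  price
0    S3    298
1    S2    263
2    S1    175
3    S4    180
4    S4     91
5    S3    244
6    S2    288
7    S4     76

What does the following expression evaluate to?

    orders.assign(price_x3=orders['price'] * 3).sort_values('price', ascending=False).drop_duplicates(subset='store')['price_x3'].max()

add column price_x3 = orders['price'] * 3:
  store  price  price_x3
0    S3    298       894
1    S2    263       789
2    S1    175       525
3    S4    180       540
4    S4     91       273
5    S3    244       732
6    S2    288       864
7    S4     76       228
sort by price descending:
  store  price  price_x3
0    S3    298       894
6    S2    288       864
1    S2    263       789
5    S3    244       732
3    S4    180       540
2    S1    175       525
4    S4     91       273
7    S4     76       228
drop duplicate store (keep=first):
  store  price  price_x3
0    S3    298       894
6    S2    288       864
3    S4    180       540
2    S1    175       525

894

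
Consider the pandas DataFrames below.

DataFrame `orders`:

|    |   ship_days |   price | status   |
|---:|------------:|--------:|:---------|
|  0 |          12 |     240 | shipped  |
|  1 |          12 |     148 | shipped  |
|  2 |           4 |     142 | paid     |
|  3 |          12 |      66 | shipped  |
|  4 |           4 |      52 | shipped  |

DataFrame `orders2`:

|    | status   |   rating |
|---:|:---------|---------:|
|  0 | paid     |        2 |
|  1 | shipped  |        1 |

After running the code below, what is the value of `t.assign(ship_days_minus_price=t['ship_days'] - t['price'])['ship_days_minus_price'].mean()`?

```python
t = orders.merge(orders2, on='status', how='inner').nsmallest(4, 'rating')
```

-116.5

merge on 'status' (how='inner') → 5 rows:
   ship_days  price   status  rating
0         12    240  shipped       1
1         12    148  shipped       1
2          4    142     paid       2
3         12     66  shipped       1
4          4     52  shipped       1
take 4 rows with smallest rating:
   ship_days  price   status  rating
0         12    240  shipped       1
1         12    148  shipped       1
3         12     66  shipped       1
4          4     52  shipped       1
add column ship_days_minus_price = t['ship_days'] - t['price']:
   ship_days  price   status  rating  ship_days_minus_price
0         12    240  shipped       1                   -228
1         12    148  shipped       1                   -136
3         12     66  shipped       1                    -54
4          4     52  shipped       1                    -48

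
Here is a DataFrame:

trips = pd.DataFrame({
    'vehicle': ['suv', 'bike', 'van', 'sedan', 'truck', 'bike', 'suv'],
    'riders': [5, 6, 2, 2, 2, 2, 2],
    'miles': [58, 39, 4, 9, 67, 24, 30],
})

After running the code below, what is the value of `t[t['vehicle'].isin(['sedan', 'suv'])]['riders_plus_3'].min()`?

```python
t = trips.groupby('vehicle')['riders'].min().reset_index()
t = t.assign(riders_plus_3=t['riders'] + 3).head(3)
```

group by vehicle, min of riders:
vehicle
bike     2
sedan    2
suv      2
truck    2
van      2
Name: riders, dtype: int64
reset_index():
  vehicle  riders
0    bike       2
1   sedan       2
2     suv       2
3   truck       2
4     van       2
add column riders_plus_3 = t['riders'] + 3:
  vehicle  riders  riders_plus_3
0    bike       2              5
1   sedan       2              5
2     suv       2              5
3   truck       2              5
4     van       2              5
take first 3 rows:
  vehicle  riders  riders_plus_3
0    bike       2              5
1   sedan       2              5
2     suv       2              5
filter rows where vehicle in ['sedan', 'suv']:
  vehicle  riders  riders_plus_3
1   sedan       2              5
2     suv       2              5
Finally, min of column 'riders_plus_3' = 5.

5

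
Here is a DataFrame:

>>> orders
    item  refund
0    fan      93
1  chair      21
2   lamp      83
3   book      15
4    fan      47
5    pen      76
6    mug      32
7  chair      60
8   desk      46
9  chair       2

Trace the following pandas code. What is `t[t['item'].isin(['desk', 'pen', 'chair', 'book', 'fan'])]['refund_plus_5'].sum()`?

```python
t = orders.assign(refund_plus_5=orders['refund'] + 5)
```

400

add column refund_plus_5 = orders['refund'] + 5:
    item  refund  refund_plus_5
0    fan      93             98
1  chair      21             26
2   lamp      83             88
3   book      15             20
4    fan      47             52
5    pen      76             81
6    mug      32             37
7  chair      60             65
8   desk      46             51
9  chair       2              7
filter rows where item in ['desk', 'pen', 'chair', 'book', 'fan']:
    item  refund  refund_plus_5
0    fan      93             98
1  chair      21             26
3   book      15             20
4    fan      47             52
5    pen      76             81
7  chair      60             65
8   desk      46             51
9  chair       2              7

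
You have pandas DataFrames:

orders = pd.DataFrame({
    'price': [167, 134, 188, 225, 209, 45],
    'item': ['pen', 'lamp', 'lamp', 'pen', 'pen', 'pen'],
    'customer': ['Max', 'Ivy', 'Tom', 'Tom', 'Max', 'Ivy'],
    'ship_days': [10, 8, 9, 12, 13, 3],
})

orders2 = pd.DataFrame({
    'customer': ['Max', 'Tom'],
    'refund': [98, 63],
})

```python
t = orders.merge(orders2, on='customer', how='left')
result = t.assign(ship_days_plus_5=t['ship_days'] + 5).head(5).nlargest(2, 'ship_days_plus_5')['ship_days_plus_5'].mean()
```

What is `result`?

merge on 'customer' (how='left') → 6 rows:
   price  item customer  ship_days  refund
0    167   pen      Max         10    98.0
1    134  lamp      Ivy          8     NaN
2    188  lamp      Tom          9    63.0
3    225   pen      Tom         12    63.0
4    209   pen      Max         13    98.0
5     45   pen      Ivy          3     NaN
add column ship_days_plus_5 = t['ship_days'] + 5:
   price  item customer  ship_days  refund  ship_days_plus_5
0    167   pen      Max         10    98.0                15
1    134  lamp      Ivy          8     NaN                13
2    188  lamp      Tom          9    63.0                14
3    225   pen      Tom         12    63.0                17
4    209   pen      Max         13    98.0                18
5     45   pen      Ivy          3     NaN                 8
take first 5 rows:
   price  item customer  ship_days  refund  ship_days_plus_5
0    167   pen      Max         10    98.0                15
1    134  lamp      Ivy          8     NaN                13
2    188  lamp      Tom          9    63.0                14
3    225   pen      Tom         12    63.0                17
4    209   pen      Max         13    98.0                18
take 2 rows with largest ship_days_plus_5:
   price item customer  ship_days  refund  ship_days_plus_5
4    209  pen      Max         13    98.0                18
3    225  pen      Tom         12    63.0                17
Then the mean of column 'ship_days_plus_5': 17.5

17.5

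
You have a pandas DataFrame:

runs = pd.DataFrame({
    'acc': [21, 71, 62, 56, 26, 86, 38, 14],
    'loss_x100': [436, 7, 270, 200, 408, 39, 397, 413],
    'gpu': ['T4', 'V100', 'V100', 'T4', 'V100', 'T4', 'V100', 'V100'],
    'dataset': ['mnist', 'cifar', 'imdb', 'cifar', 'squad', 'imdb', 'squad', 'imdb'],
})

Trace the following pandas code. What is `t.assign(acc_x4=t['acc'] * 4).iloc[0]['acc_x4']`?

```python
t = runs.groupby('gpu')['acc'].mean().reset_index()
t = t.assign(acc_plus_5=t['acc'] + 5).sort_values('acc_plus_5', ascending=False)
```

group by gpu, mean of acc:
gpu
T4      54.333333
V100    42.200000
Name: acc, dtype: float64
reset_index():
    gpu        acc
0    T4  54.333333
1  V100  42.200000
add column acc_plus_5 = t['acc'] + 5:
    gpu        acc  acc_plus_5
0    T4  54.333333   59.333333
1  V100  42.200000   47.200000
sort by acc_plus_5 descending:
    gpu        acc  acc_plus_5
0    T4  54.333333   59.333333
1  V100  42.200000   47.200000
add column acc_x4 = t['acc'] * 4:
    gpu        acc  acc_plus_5      acc_x4
0    T4  54.333333   59.333333  217.333333
1  V100  42.200000   47.200000  168.800000
Then the value at position 0, column 'acc_x4': 217.333333333

217.333333333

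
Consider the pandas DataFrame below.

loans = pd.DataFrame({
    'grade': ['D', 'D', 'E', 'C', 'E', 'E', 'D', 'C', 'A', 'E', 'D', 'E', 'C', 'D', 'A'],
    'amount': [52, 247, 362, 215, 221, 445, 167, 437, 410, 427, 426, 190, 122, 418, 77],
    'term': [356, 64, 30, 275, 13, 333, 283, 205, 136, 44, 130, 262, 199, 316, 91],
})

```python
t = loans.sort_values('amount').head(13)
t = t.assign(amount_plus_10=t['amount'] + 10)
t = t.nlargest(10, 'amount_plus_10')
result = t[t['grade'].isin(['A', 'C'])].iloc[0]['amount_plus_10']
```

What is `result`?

420

sort by amount:
   grade  amount  term
0      D      52   356
14     A      77    91
12     C     122   199
6      D     167   283
11     E     190   262
3      C     215   275
4      E     221    13
1      D     247    64
2      E     362    30
8      A     410   136
13     D     418   316
10     D     426   130
9      E     427    44
7      C     437   205
5      E     445   333
take first 13 rows:
   grade  amount  term
0      D      52   356
14     A      77    91
12     C     122   199
6      D     167   283
11     E     190   262
3      C     215   275
4      E     221    13
1      D     247    64
2      E     362    30
8      A     410   136
13     D     418   316
10     D     426   130
9      E     427    44
add column amount_plus_10 = t['amount'] + 10:
   grade  amount  term  amount_plus_10
0      D      52   356              62
14     A      77    91              87
12     C     122   199             132
6      D     167   283             177
11     E     190   262             200
3      C     215   275             225
4      E     221    13             231
1      D     247    64             257
2      E     362    30             372
8      A     410   136             420
13     D     418   316             428
10     D     426   130             436
9      E     427    44             437
take 10 rows with largest amount_plus_10:
   grade  amount  term  amount_plus_10
9      E     427    44             437
10     D     426   130             436
13     D     418   316             428
8      A     410   136             420
2      E     362    30             372
1      D     247    64             257
4      E     221    13             231
3      C     215   275             225
11     E     190   262             200
6      D     167   283             177
filter rows where grade in ['A', 'C']:
  grade  amount  term  amount_plus_10
8     A     410   136             420
3     C     215   275             225
Finally, value at position 0, column 'amount_plus_10' = 420.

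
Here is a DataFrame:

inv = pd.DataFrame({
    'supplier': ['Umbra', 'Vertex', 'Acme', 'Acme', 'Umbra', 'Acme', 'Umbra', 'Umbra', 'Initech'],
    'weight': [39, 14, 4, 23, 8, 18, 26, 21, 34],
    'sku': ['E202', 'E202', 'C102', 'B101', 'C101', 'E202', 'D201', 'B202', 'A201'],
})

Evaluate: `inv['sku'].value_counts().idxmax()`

E202

value_counts of sku:
sku
E202    3
C102    1
B101    1
C101    1
D201    1
B202    1
A201    1
Name: count, dtype: int64
The label with the largest value is E202.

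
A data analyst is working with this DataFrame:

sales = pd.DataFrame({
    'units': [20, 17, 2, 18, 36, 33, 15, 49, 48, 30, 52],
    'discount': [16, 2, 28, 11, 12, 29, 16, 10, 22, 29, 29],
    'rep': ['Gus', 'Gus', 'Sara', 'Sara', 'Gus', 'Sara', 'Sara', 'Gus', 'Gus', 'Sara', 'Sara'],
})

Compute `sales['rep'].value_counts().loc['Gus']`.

value_counts of rep:
rep
Sara    6
Gus     5
Name: count, dtype: int64
So loc['Gus'] = 5.

5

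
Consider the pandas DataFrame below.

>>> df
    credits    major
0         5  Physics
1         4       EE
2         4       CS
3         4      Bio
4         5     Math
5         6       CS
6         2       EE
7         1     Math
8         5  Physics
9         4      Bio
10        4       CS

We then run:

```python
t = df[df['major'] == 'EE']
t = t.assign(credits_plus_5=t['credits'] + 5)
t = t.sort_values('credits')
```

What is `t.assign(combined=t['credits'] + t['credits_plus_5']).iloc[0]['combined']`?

9

filter rows where major == 'EE':
   credits major
1        4    EE
6        2    EE
add column credits_plus_5 = t['credits'] + 5:
   credits major  credits_plus_5
1        4    EE               9
6        2    EE               7
sort by credits:
   credits major  credits_plus_5
6        2    EE               7
1        4    EE               9
add column combined = t['credits'] + t['credits_plus_5']:
   credits major  credits_plus_5  combined
6        2    EE               7         9
1        4    EE               9        13
Taking the value at position 0, column 'combined' gives 9.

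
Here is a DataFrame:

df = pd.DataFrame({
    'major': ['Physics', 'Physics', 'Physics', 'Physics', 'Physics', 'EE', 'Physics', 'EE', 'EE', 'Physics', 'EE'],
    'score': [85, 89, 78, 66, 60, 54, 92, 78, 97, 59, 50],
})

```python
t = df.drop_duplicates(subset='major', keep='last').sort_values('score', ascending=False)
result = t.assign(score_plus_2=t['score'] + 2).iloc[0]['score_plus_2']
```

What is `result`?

drop duplicate major (keep=last):
      major  score
9   Physics     59
10       EE     50
sort by score descending:
      major  score
9   Physics     59
10       EE     50
add column score_plus_2 = t['score'] + 2:
      major  score  score_plus_2
9   Physics     59            61
10       EE     50            52
The value at position 0, column 'score_plus_2' is 61.

61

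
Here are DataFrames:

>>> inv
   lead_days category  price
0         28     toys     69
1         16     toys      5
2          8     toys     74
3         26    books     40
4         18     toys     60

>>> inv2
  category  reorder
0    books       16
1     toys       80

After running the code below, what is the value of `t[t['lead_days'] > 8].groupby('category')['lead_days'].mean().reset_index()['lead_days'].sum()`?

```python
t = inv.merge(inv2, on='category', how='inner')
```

46.6666666667

merge on 'category' (how='inner') → 5 rows:
   lead_days category  price  reorder
0         28     toys     69       80
1         16     toys      5       80
2          8     toys     74       80
3         26    books     40       16
4         18     toys     60       80
filter rows where lead_days > 8:
   lead_days category  price  reorder
0         28     toys     69       80
1         16     toys      5       80
3         26    books     40       16
4         18     toys     60       80
group by category, mean of lead_days:
category
books    26.000000
toys     20.666667
Name: lead_days, dtype: float64
reset_index():
  category  lead_days
0    books  26.000000
1     toys  20.666667
Taking the sum of column 'lead_days' gives 46.6666666667.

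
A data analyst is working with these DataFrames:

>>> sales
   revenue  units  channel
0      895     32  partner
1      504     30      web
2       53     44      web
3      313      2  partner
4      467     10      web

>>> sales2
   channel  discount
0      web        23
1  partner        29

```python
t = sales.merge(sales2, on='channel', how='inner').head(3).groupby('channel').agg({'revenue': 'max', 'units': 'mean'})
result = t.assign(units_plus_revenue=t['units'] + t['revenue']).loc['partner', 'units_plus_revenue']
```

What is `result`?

merge on 'channel' (how='inner') → 5 rows:
   revenue  units  channel  discount
0      895     32  partner        29
1      504     30      web        23
2       53     44      web        23
3      313      2  partner        29
4      467     10      web        23
take first 3 rows:
   revenue  units  channel  discount
0      895     32  partner        29
1      504     30      web        23
2       53     44      web        23
group by channel: max(revenue), mean(units):
         revenue  units
channel                
partner      895   32.0
web          504   37.0
add column units_plus_revenue = t['units'] + t['revenue']:
         revenue  units  units_plus_revenue
channel                                    
partner      895   32.0               927.0
web          504   37.0               541.0
Reading off the value at row 'partner', column 'units_plus_revenue', we get 927.0.

927.0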